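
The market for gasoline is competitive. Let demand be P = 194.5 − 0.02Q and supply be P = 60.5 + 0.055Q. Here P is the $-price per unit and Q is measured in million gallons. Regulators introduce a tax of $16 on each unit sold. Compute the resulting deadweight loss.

Competitive equilibrium: 194.5 − 0.02Q = 60.5 + 0.055Q → Q* = 1786.6667, P* = 158.7667.
With the tax, the buyer price exceeds the seller price by 16: (194.5 − 0.02Q) − (60.5 + 0.055Q) = 16 → Q' = 1573.3333.
ΔQ = 1786.6667 − 1573.3333 = 213.3334; the wedge equals the tax, 16.
Deadweight loss = ½ × 213.3334 × 16 = $1706.67 million.

$1706.67 million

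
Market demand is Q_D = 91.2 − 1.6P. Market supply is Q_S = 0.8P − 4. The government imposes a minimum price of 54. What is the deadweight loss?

493.07

In inverse form: demand P = 57 − 0.625Q, supply P = 5 + 1.25Q.
Competitive equilibrium: 57 − 0.625Q = 5 + 1.25Q → Q* = 27.7333, P* = 39.6667.
At the floor P = 54, quantity demanded = (57 − 54)/0.625 = 4.8.
Sellers' marginal cost at Q' = 4.8: 5 + 1.25·4.8 = 11.
ΔQ = 27.7333 − 4.8 = 22.9333; wedge = 54 − 11 = 43.
Welfare loss = ½ × 22.9333 × 43 = 493.07.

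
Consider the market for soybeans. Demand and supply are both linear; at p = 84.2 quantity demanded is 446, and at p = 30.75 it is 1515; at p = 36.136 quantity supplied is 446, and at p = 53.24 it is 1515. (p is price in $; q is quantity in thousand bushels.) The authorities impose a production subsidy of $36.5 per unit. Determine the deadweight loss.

$10092.80 thousand

Demand slope = (30.75 − 84.2)/(1515 − 446) = −0.05, so p = 106.5 − 0.05q.
Supply slope = (53.24 − 36.136)/(1515 − 446) = 0.016, so p = 29 + 0.016q.
Competitive equilibrium: 106.5 − 0.05q = 29 + 0.016q → q* = 1174.2424, p* = 47.7879.
The subsidy lowers effective supply by 36.5: p = 0.016q − 7.5.
New quantity: 106.5 − 0.05q = 0.016q − 7.5 → q' = 1727.2727.
Overproduction Δq = 1727.2727 − 1174.2424 = 553.0303; wedge = subsidy = 36.5.
Welfare loss = ½ × 553.0303 × 36.5 = $10092.80 thousand.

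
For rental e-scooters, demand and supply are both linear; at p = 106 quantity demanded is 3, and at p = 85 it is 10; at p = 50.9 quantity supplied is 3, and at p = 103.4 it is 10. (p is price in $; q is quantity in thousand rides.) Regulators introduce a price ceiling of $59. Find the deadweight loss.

Demand slope = (85 − 106)/(10 − 3) = −3, so p = 115 − 3q.
Supply slope = (103.4 − 50.9)/(10 − 3) = 7.5, so p = 28.4 + 7.5q.
Competitive equilibrium: 115 − 3q = 28.4 + 7.5q → q* = 8.2476, p* = 90.2571.
At the ceiling p = 59, quantity supplied = (59 − 28.4)/7.5 = 4.08.
Willingness to pay at q' = 4.08: 115 − 3·4.08 = 102.76.
Δq = 8.2476 − 4.08 = 4.1676; wedge = 102.76 − 59 = 43.76.
The triangle = ½ × 4.1676 × 43.76 = $91.19 thousand.

$91.19 thousand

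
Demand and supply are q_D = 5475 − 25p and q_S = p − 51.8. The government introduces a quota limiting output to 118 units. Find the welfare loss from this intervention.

951.19

In inverse form: demand p = 219 − 0.04q, supply p = 51.8 + q.
Competitive equilibrium: 219 − 0.04q = 51.8 + q → q* = 160.7692, p* = 212.5692.
At q = 118: demand price = 219 − 0.04·118 = 214.28; supply price = 51.8 + 1·118 = 169.8.
Δq = 160.7692 − 118 = 42.7692; wedge = 214.28 − 169.8 = 44.48.
Welfare loss = ½ × 42.7692 × 44.48 = 951.19.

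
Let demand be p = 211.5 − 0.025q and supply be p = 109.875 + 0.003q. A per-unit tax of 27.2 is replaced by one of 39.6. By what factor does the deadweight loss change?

Competitive equilibrium: 211.5 − 0.025q = 109.875 + 0.003q → q* = 3629.4643, p* = 120.7634.
For a per-unit tax t: Δq = t/0.028, so DWL = ½·t·(t/0.028) = t²/0.056.
At t = 27.2: DWL = 13211.429. At t = 39.6: DWL = 28002.857.
Ratio = (39.6/27.2)² = 2.120.

2.120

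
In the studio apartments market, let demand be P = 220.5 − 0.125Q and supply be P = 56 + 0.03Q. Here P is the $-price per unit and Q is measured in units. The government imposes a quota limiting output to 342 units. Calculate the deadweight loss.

$40096.84

Competitive equilibrium: 220.5 − 0.125Q = 56 + 0.03Q → Q* = 1061.2903, P* = 87.8387.
At Q = 342: demand price = 220.5 − 0.125·342 = 177.75; supply price = 56 + 0.03·342 = 66.26.
ΔQ = 1061.2903 − 342 = 719.2903; wedge = 177.75 − 66.26 = 111.49.
The triangle = ½ × 719.2903 × 111.49 = $40096.84.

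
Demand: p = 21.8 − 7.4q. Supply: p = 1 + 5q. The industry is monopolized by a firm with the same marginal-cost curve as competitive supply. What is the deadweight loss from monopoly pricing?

Competitive equilibrium: 21.8 − 7.4q = 1 + 5q → q* = 1.6774, p* = 9.3871.
Marginal revenue: MR = 21.8 − 14.8q. Set MR = MC: 21.8 − 14.8q = 1 + 5q → q_m = 1.0505.
Price p_m = 21.8 − 7.4·1.0505 = 14.0263; MC(q_m) = 1 + 5·1.0505 = 6.2525.
Competitive q* = 1.6774, so Δq = 0.6269; wedge = 14.0263 − 6.2525 = 7.7738.
DWL = ½ × 0.6269 × 7.7738 = 2.44.

2.44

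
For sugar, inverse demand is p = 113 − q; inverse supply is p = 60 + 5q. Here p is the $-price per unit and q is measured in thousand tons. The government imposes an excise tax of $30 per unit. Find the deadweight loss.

Competitive equilibrium: 113 − q = 60 + 5q → q* = 8.8333, p* = 104.1667.
With the tax, the buyer price exceeds the seller price by 30: (113 − q) − (60 + 5q) = 30 → q' = 3.8333.
Δq = 8.8333 − 3.8333 = 5; the wedge equals the tax, 30.
DWL = ½ × 5 × 30 = $75 thousand.

$75 thousand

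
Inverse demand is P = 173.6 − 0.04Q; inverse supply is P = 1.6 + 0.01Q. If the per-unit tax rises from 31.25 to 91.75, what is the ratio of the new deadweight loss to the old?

8.620

Competitive equilibrium: 173.6 − 0.04Q = 1.6 + 0.01Q → Q* = 3440, P* = 36.
For a per-unit tax t: ΔQ = t/0.05, so DWL = ½·t·(t/0.05) = t²/0.1.
At t = 31.25: DWL = 9765.625. At t = 91.75: DWL = 84180.625.
Ratio = (91.75/31.25)² = 8.620.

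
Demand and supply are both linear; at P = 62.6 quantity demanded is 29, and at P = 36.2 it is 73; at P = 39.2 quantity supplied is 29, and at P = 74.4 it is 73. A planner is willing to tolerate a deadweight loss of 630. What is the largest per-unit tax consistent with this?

Demand slope = (36.2 − 62.6)/(73 − 29) = −0.6, so P = 80 − 0.6Q.
Supply slope = (74.4 − 39.2)/(73 − 29) = 0.8, so P = 16 + 0.8Q.
Competitive equilibrium: 80 − 0.6Q = 16 + 0.8Q → Q* = 45.7143, P* = 52.5714.
A tax t gives ΔQ = t/1.4 and wedge t, so DWL = t²/2.8.
t²/2.8 = 630 → t² = 1764 → t = 42.

42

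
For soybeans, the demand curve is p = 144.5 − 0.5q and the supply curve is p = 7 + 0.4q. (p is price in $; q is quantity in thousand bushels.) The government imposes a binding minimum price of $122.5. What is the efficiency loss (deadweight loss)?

$5324.67 thousand

Competitive equilibrium: 144.5 − 0.5q = 7 + 0.4q → q* = 152.7778, p* = 68.1111.
At the floor p = 122.5, quantity demanded = (144.5 − 122.5)/0.5 = 44.
Sellers' marginal cost at q' = 44: 7 + 0.4·44 = 24.6.
Δq = 152.7778 − 44 = 108.7778; wedge = 122.5 − 24.6 = 97.9.
Welfare loss = ½ × 108.7778 × 97.9 = $5324.67 thousand.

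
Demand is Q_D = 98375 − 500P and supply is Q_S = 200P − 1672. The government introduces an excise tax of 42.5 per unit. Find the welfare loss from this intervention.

129017.86

In inverse form: demand P = 196.75 − 0.002Q, supply P = 8.36 + 0.005Q.
Competitive equilibrium: 196.75 − 0.002Q = 8.36 + 0.005Q → Q* = 26912.8571, P* = 142.9243.
With the tax, the buyer price exceeds the seller price by 42.5: (196.75 − 0.002Q) − (8.36 + 0.005Q) = 42.5 → Q' = 20841.4286.
ΔQ = 26912.8571 − 20841.4286 = 6071.4285; the wedge equals the tax, 42.5.
DWL = ½ × 6071.4285 × 42.5 = 129017.86.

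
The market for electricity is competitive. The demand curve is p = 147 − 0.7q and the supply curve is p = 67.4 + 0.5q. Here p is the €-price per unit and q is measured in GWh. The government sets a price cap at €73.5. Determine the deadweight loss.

Competitive equilibrium: 147 − 0.7q = 67.4 + 0.5q → q* = 66.3333, p* = 100.5667.
At the ceiling p = 73.5, quantity supplied = (73.5 − 67.4)/0.5 = 12.2.
Willingness to pay at q' = 12.2: 147 − 0.7·12.2 = 138.46.
Δq = 66.3333 − 12.2 = 54.1333; wedge = 138.46 − 73.5 = 64.96.
DWL = ½ × 54.1333 × 64.96 = €1758.25.

€1758.25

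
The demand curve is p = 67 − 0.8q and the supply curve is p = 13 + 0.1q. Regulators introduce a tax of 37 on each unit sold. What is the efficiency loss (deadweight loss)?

Competitive equilibrium: 67 − 0.8q = 13 + 0.1q → q* = 60, p* = 19.
With the tax, the buyer price exceeds the seller price by 37: (67 − 0.8q) − (13 + 0.1q) = 37 → q' = 18.8889.
Δq = 60 − 18.8889 = 41.1111; the wedge equals the tax, 37.
DWL = ½ × 41.1111 × 37 = 760.56.

760.56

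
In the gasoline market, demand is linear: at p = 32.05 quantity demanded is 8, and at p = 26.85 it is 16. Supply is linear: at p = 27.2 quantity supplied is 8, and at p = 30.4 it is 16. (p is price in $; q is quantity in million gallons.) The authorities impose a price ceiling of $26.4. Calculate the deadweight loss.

$23 million

Demand slope = (26.85 − 32.05)/(16 − 8) = −0.65, so p = 37.25 − 0.65q.
Supply slope = (30.4 − 27.2)/(16 − 8) = 0.4, so p = 24 + 0.4q.
Competitive equilibrium: 37.25 − 0.65q = 24 + 0.4q → q* = 12.619, p* = 29.0476.
At the ceiling p = 26.4, quantity supplied = (26.4 − 24)/0.4 = 6.
Willingness to pay at q' = 6: 37.25 − 0.65·6 = 33.35.
Δq = 12.619 − 6 = 6.619; wedge = 33.35 − 26.4 = 6.95.
Welfare loss = ½ × 6.619 × 6.95 = $23 million.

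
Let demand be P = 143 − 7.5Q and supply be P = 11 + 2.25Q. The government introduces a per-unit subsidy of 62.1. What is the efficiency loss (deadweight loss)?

197.76

Competitive equilibrium: 143 − 7.5Q = 11 + 2.25Q → Q* = 13.5385, P* = 41.4615.
The subsidy lowers effective supply by 62.1: P = 2.25Q − 51.1.
New quantity: 143 − 7.5Q = 2.25Q − 51.1 → Q' = 19.9077.
Overproduction ΔQ = 19.9077 − 13.5385 = 6.3692; wedge = subsidy = 62.1.
The triangle = ½ × 6.3692 × 62.1 = 197.76.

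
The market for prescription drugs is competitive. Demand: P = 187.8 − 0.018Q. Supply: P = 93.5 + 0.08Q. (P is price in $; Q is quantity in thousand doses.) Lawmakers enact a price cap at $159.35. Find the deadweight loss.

Competitive equilibrium: 187.8 − 0.018Q = 93.5 + 0.08Q → Q* = 962.2449, P* = 170.47959.
At the ceiling P = 159.35, quantity supplied = (159.35 − 93.5)/0.08 = 823.125.
Willingness to pay at Q' = 823.125: 187.8 − 0.018·823.125 = 172.98375.
ΔQ = 962.2449 − 823.125 = 139.1199; wedge = 172.98375 − 159.35 = 13.63375.
DWL = ½ × 139.1199 × 13.63375 = $948.36 thousand.

$948.36 thousand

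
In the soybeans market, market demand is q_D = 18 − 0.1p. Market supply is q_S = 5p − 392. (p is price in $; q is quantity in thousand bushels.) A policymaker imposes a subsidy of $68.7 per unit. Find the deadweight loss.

In inverse form: demand p = 180 − 10q, supply p = 78.4 + 0.2q.
Competitive equilibrium: 180 − 10q = 78.4 + 0.2q → q* = 9.9608, p* = 80.3922.
The subsidy lowers effective supply by 68.7: p = 9.7 + 0.2q.
New quantity: 180 − 10q = 9.7 + 0.2q → q' = 16.6961.
Overproduction Δq = 16.6961 − 9.9608 = 6.7353; wedge = subsidy = 68.7.
Welfare loss = ½ × 6.7353 × 68.7 = $231.36 thousand.

$231.36 thousand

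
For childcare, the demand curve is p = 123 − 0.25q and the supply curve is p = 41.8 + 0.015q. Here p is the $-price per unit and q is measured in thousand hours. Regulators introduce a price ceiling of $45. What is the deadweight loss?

$1148.01 thousand

Competitive equilibrium: 123 − 0.25q = 41.8 + 0.015q → q* = 306.4151, p* = 46.3962.
At the ceiling p = 45, quantity supplied = (45 − 41.8)/0.015 = 213.3333.
Willingness to pay at q' = 213.3333: 123 − 0.25·213.3333 = 69.6667.
Δq = 306.4151 − 213.3333 = 93.0818; wedge = 69.6667 − 45 = 24.6667.
Welfare loss = ½ × 93.0818 × 24.6667 = $1148.01 thousand.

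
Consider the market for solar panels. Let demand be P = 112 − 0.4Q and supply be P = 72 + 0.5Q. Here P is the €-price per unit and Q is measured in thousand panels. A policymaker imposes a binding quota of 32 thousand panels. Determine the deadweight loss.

Competitive equilibrium: 112 − 0.4Q = 72 + 0.5Q → Q* = 44.4444, P* = 94.2222.
At Q = 32: demand price = 112 − 0.4·32 = 99.2; supply price = 72 + 0.5·32 = 88.
ΔQ = 44.4444 − 32 = 12.4444; wedge = 99.2 − 88 = 11.2.
Deadweight loss = ½ × 12.4444 × 11.2 = €69.69 thousand.

€69.69 thousand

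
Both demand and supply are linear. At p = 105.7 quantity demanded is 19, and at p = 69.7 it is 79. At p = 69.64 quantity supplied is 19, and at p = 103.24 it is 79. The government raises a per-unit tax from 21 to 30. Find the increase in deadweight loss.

Demand slope = (69.7 − 105.7)/(79 − 19) = −0.6, so p = 117.1 − 0.6q.
Supply slope = (103.24 − 69.64)/(79 − 19) = 0.56, so p = 59 + 0.56q.
Competitive equilibrium: 117.1 − 0.6q = 59 + 0.56q → q* = 50.0862, p* = 87.0483.
For a per-unit tax t: Δq = t/1.16, so DWL = ½·t·(t/1.16) = t²/2.32.
At t = 21: DWL = 190.0862. At t = 30: DWL = 387.931.
Increase = 387.931 − 190.0862 = 197.84.

197.84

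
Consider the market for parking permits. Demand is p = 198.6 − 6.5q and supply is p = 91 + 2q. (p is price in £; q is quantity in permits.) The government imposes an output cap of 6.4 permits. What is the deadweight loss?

Competitive equilibrium: 198.6 − 6.5q = 91 + 2q → q* = 12.6588, p* = 116.3176.
At q = 6.4: demand price = 198.6 − 6.5·6.4 = 157; supply price = 91 + 2·6.4 = 103.8.
Δq = 12.6588 − 6.4 = 6.2588; wedge = 157 − 103.8 = 53.2.
The triangle = ½ × 6.2588 × 53.2 = £166.48.

£166.48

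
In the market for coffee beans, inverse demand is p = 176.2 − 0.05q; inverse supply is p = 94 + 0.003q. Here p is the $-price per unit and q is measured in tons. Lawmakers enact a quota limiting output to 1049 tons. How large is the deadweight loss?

Competitive equilibrium: 176.2 − 0.05q = 94 + 0.003q → q* = 1550.9434, p* = 98.6528.
At q = 1049: demand price = 176.2 − 0.05·1049 = 123.75; supply price = 94 + 0.003·1049 = 97.147.
Δq = 1550.9434 − 1049 = 501.9434; wedge = 123.75 − 97.147 = 26.603.
The triangle = ½ × 501.9434 × 26.603 = $6676.60.

$6676.60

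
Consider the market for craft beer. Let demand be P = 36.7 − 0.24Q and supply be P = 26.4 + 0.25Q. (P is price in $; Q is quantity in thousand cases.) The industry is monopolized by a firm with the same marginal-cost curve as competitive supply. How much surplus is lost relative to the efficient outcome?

$11.70 thousand

Competitive equilibrium: 36.7 − 0.24Q = 26.4 + 0.25Q → Q* = 21.0204, P* = 31.6551.
Marginal revenue: MR = 36.7 − 0.48Q. Set MR = MC: 36.7 − 0.48Q = 26.4 + 0.25Q → Q_m = 14.1096.
Price P_m = 36.7 − 0.24·14.1096 = 33.3137; MC(Q_m) = 26.4 + 0.25·14.1096 = 29.9274.
Competitive Q* = 21.0204, so ΔQ = 6.9108; wedge = 33.3137 − 29.9274 = 3.3863.
Welfare loss = ½ × 6.9108 × 3.3863 = $11.70 thousand.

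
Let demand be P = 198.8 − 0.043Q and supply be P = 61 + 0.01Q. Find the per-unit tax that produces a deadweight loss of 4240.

21.2

Competitive equilibrium: 198.8 − 0.043Q = 61 + 0.01Q → Q* = 2600, P* = 87.
A tax t gives ΔQ = t/0.053 and wedge t, so DWL = t²/0.106.
t²/0.106 = 4240 → t² = 449.44 → t = 21.2.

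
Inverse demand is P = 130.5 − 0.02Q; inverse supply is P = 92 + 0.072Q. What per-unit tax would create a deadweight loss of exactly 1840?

18.4

Competitive equilibrium: 130.5 − 0.02Q = 92 + 0.072Q → Q* = 418.4783, P* = 122.1304.
A tax t gives ΔQ = t/0.092 and wedge t, so DWL = t²/0.184.
t²/0.184 = 1840 → t² = 338.56 → t = 18.4.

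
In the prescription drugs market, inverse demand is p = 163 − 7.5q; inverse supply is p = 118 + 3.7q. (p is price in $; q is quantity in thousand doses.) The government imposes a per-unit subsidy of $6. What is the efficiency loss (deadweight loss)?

Competitive equilibrium: 163 − 7.5q = 118 + 3.7q → q* = 4.0179, p* = 132.8661.
The subsidy lowers effective supply by 6: p = 112 + 3.7q.
New quantity: 163 − 7.5q = 112 + 3.7q → q' = 4.5536.
Overproduction Δq = 4.5536 − 4.0179 = 0.5357; wedge = subsidy = 6.
DWL = ½ × 0.5357 × 6 = $1.61 thousand.

$1.61 thousand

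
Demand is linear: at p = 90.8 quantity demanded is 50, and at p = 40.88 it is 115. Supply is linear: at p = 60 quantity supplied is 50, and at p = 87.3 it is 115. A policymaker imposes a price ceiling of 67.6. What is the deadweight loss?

36.42

Demand slope = (40.88 − 90.8)/(115 − 50) = −0.768, so p = 129.2 − 0.768q.
Supply slope = (87.3 − 60)/(115 − 50) = 0.42, so p = 39 + 0.42q.
Competitive equilibrium: 129.2 − 0.768q = 39 + 0.42q → q* = 75.9259, p* = 70.8889.
At the ceiling p = 67.6, quantity supplied = (67.6 − 39)/0.42 = 68.0952.
Willingness to pay at q' = 68.0952: 129.2 − 0.768·68.0952 = 76.9029.
Δq = 75.9259 − 68.0952 = 7.8307; wedge = 76.9029 − 67.6 = 9.3029.
DWL = ½ × 7.8307 × 9.3029 = 36.42.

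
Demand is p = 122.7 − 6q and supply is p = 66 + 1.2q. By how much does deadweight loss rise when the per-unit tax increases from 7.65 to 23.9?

35.60

Competitive equilibrium: 122.7 − 6q = 66 + 1.2q → q* = 7.875, p* = 75.45.
For a per-unit tax t: Δq = t/7.2, so DWL = ½·t·(t/7.2) = t²/14.4.
At t = 7.65: DWL = 4.064. At t = 23.9: DWL = 39.667.
Increase = 39.667 − 4.064 = 35.60.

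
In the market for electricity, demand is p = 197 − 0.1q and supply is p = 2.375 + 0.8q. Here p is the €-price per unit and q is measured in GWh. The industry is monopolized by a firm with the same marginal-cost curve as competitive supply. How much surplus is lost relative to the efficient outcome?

€210.44

Competitive equilibrium: 197 − 0.1q = 2.375 + 0.8q → q* = 216.25, p* = 175.375.
Marginal revenue: MR = 197 − 0.2q. Set MR = MC: 197 − 0.2q = 2.375 + 0.8q → q_m = 194.625.
Price p_m = 197 − 0.1·194.625 = 177.5375; MC(q_m) = 2.375 + 0.8·194.625 = 158.075.
Competitive q* = 216.25, so Δq = 21.625; wedge = 177.5375 − 158.075 = 19.4625.
Deadweight loss = ½ × 21.625 × 19.4625 = €210.44.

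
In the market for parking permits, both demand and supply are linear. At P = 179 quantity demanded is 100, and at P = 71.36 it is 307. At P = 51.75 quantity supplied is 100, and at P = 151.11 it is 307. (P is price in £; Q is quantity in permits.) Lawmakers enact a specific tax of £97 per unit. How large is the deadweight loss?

Demand slope = (71.36 − 179)/(307 − 100) = −0.52, so P = 231 − 0.52Q.
Supply slope = (151.11 − 51.75)/(307 − 100) = 0.48, so P = 3.75 + 0.48Q.
Competitive equilibrium: 231 − 0.52Q = 3.75 + 0.48Q → Q* = 227.25, P* = 112.83.
With the tax, the buyer price exceeds the seller price by 97: (231 − 0.52Q) − (3.75 + 0.48Q) = 97 → Q' = 130.25.
ΔQ = 227.25 − 130.25 = 97; the wedge equals the tax, 97.
Welfare loss = ½ × 97 × 97 = £4704.50.

£4704.50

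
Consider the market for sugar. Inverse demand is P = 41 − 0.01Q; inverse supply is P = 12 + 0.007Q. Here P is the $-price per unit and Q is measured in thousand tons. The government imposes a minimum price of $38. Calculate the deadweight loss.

$16800.29 thousand

Competitive equilibrium: 41 − 0.01Q = 12 + 0.007Q → Q* = 1705.8824, P* = 23.9412.
At the floor P = 38, quantity demanded = (41 − 38)/0.01 = 300.
Sellers' marginal cost at Q' = 300: 12 + 0.007·300 = 14.1.
ΔQ = 1705.8824 − 300 = 1405.8824; wedge = 38 − 14.1 = 23.9.
Deadweight loss = ½ × 1405.8824 × 23.9 = $16800.29 thousand.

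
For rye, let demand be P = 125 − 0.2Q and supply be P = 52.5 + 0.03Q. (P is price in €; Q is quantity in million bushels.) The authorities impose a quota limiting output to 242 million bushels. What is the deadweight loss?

€616.49 million

Competitive equilibrium: 125 − 0.2Q = 52.5 + 0.03Q → Q* = 315.2174, P* = 61.9565.
At Q = 242: demand price = 125 − 0.2·242 = 76.6; supply price = 52.5 + 0.03·242 = 59.76.
ΔQ = 315.2174 − 242 = 73.2174; wedge = 76.6 − 59.76 = 16.84.
Welfare loss = ½ × 73.2174 × 16.84 = €616.49 million.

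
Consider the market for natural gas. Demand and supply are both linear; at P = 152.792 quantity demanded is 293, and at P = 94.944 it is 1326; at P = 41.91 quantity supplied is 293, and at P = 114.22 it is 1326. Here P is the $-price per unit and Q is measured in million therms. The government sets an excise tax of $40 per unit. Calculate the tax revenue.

$34222.22 million

Demand slope = (94.944 − 152.792)/(1326 − 293) = −0.056, so P = 169.2 − 0.056Q.
Supply slope = (114.22 − 41.91)/(1326 − 293) = 0.07, so P = 21.4 + 0.07Q.
Competitive equilibrium: 169.2 − 0.056Q = 21.4 + 0.07Q → Q* = 1173.0159, P* = 103.5111.
With the tax, the buyer price exceeds the seller price by 40: (169.2 − 0.056Q) − (21.4 + 0.07Q) = 40 → Q' = 855.5556.
Tax revenue = 40 × 855.5556 = $34222.22 million.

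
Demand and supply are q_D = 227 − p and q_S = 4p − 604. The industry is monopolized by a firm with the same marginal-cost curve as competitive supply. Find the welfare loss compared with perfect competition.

456.38

In inverse form: demand p = 227 − q, supply p = 151 + 0.25q.
Competitive equilibrium: 227 − q = 151 + 0.25q → q* = 60.8, p* = 166.2.
Marginal revenue: MR = 227 − 2q. Set MR = MC: 227 − 2q = 151 + 0.25q → q_m = 33.77778.
Price p_m = 227 − 1·33.77778 = 193.22222; MC(q_m) = 151 + 0.25·33.77778 = 159.44445.
Competitive q* = 60.8, so Δq = 27.02222; wedge = 193.22222 − 159.44445 = 33.77777.
Deadweight loss = ½ × 27.02222 × 33.77777 = 456.38.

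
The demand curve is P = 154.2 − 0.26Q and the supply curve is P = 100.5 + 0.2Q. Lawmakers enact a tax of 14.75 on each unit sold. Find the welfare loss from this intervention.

Competitive equilibrium: 154.2 − 0.26Q = 100.5 + 0.2Q → Q* = 116.7391, P* = 123.8478.
With the tax, the buyer price exceeds the seller price by 14.75: (154.2 − 0.26Q) − (100.5 + 0.2Q) = 14.75 → Q' = 84.6739.
ΔQ = 116.7391 − 84.6739 = 32.0652; the wedge equals the tax, 14.75.
Deadweight loss = ½ × 32.0652 × 14.75 = 236.48.

236.48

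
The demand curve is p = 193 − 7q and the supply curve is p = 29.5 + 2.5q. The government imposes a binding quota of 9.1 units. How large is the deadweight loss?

Competitive equilibrium: 193 − 7q = 29.5 + 2.5q → q* = 17.2105, p* = 72.5263.
At q = 9.1: demand price = 193 − 7·9.1 = 129.3; supply price = 29.5 + 2.5·9.1 = 52.25.
Δq = 17.2105 − 9.1 = 8.1105; wedge = 129.3 − 52.25 = 77.05.
Deadweight loss = ½ × 8.1105 × 77.05 = 312.46.

312.46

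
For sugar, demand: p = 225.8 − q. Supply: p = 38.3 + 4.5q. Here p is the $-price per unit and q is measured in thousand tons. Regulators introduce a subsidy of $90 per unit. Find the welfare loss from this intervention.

Competitive equilibrium: 225.8 − q = 38.3 + 4.5q → q* = 34.0909, p* = 191.7091.
The subsidy lowers effective supply by 90: p = 4.5q − 51.7.
New quantity: 225.8 − q = 4.5q − 51.7 → q' = 50.4545.
Overproduction Δq = 50.4545 − 34.0909 = 16.3636; wedge = subsidy = 90.
Deadweight loss = ½ × 16.3636 × 90 = $736.36 thousand.

$736.36 thousand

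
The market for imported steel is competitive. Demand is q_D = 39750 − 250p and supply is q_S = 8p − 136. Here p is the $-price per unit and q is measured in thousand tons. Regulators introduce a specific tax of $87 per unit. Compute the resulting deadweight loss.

In inverse form: demand p = 159 − 0.004q, supply p = 17 + 0.125q.
Competitive equilibrium: 159 − 0.004q = 17 + 0.125q → q* = 1100.7752, p* = 154.5969.
With the tax, the buyer price exceeds the seller price by 87: (159 − 0.004q) − (17 + 0.125q) = 87 → q' = 426.3566.
Δq = 1100.7752 − 426.3566 = 674.4186; the wedge equals the tax, 87.
DWL = ½ × 674.4186 × 87 = $29337.21 thousand.

$29337.21 thousand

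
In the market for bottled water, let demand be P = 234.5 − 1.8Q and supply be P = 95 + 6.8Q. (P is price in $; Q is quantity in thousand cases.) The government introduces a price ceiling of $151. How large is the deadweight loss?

Competitive equilibrium: 234.5 − 1.8Q = 95 + 6.8Q → Q* = 16.2209, P* = 205.3023.
At the ceiling P = 151, quantity supplied = (151 − 95)/6.8 = 8.2353.
Willingness to pay at Q' = 8.2353: 234.5 − 1.8·8.2353 = 219.6765.
ΔQ = 16.2209 − 8.2353 = 7.9856; wedge = 219.6765 − 151 = 68.6765.
DWL = ½ × 7.9856 × 68.6765 = $274.21 thousand.

$274.21 thousand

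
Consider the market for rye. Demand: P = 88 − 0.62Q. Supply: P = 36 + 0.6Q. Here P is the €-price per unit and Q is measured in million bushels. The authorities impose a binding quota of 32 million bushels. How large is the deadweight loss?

€68.84 million

Competitive equilibrium: 88 − 0.62Q = 36 + 0.6Q → Q* = 42.623, P* = 61.5738.
At Q = 32: demand price = 88 − 0.62·32 = 68.16; supply price = 36 + 0.6·32 = 55.2.
ΔQ = 42.623 − 32 = 10.623; wedge = 68.16 − 55.2 = 12.96.
The triangle = ½ × 10.623 × 12.96 = €68.84 million.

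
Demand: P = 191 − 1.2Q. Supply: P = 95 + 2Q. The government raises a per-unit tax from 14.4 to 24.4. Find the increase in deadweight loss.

Competitive equilibrium: 191 − 1.2Q = 95 + 2Q → Q* = 30, P* = 155.
For a per-unit tax t: ΔQ = t/3.2, so DWL = ½·t·(t/3.2) = t²/6.4.
At t = 14.4: DWL = 32.4. At t = 24.4: DWL = 93.025.
Increase = 93.025 − 32.4 = 60.625.

60.625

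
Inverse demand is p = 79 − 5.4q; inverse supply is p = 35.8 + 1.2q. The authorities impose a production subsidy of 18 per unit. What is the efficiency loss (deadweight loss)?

24.55

Competitive equilibrium: 79 − 5.4q = 35.8 + 1.2q → q* = 6.54545, p* = 43.65455.
The subsidy lowers effective supply by 18: p = 17.8 + 1.2q.
New quantity: 79 − 5.4q = 17.8 + 1.2q → q' = 9.27273.
Overproduction Δq = 9.27273 − 6.54545 = 2.72728; wedge = subsidy = 18.
The triangle = ½ × 2.72728 × 18 = 24.55.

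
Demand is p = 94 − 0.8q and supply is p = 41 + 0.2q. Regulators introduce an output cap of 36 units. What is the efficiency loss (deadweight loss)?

Competitive equilibrium: 94 − 0.8q = 41 + 0.2q → q* = 53, p* = 51.6.
At q = 36: demand price = 94 − 0.8·36 = 65.2; supply price = 41 + 0.2·36 = 48.2.
Δq = 53 − 36 = 17; wedge = 65.2 − 48.2 = 17.
Deadweight loss = ½ × 17 × 17 = 144.50.

144.50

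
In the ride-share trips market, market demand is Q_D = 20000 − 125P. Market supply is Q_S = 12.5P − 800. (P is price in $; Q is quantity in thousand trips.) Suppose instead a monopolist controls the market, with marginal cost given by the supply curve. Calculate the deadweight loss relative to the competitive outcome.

In inverse form: demand P = 160 − 0.008Q, supply P = 64 + 0.08Q.
Competitive equilibrium: 160 − 0.008Q = 64 + 0.08Q → Q* = 1090.9091, P* = 151.2727.
Marginal revenue: MR = 160 − 0.016Q. Set MR = MC: 160 − 0.016Q = 64 + 0.08Q → Q_m = 1000.
Price P_m = 160 − 0.008·1000 = 152; MC(Q_m) = 64 + 0.08·1000 = 144.
Competitive Q* = 1090.9091, so ΔQ = 90.9091; wedge = 152 − 144 = 8.
Welfare loss = ½ × 90.9091 × 8 = $363.64 thousand.

$363.64 thousand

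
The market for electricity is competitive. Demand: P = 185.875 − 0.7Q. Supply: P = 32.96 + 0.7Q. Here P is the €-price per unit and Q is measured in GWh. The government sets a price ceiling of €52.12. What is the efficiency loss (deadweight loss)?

€4690.01

Competitive equilibrium: 185.875 − 0.7Q = 32.96 + 0.7Q → Q* = 109.225, P* = 109.4175.
At the ceiling P = 52.12, quantity supplied = (52.12 − 32.96)/0.7 = 27.3714.
Willingness to pay at Q' = 27.3714: 185.875 − 0.7·27.3714 = 166.715.
ΔQ = 109.225 − 27.3714 = 81.8536; wedge = 166.715 − 52.12 = 114.595.
Welfare loss = ½ × 81.8536 × 114.595 = €4690.01.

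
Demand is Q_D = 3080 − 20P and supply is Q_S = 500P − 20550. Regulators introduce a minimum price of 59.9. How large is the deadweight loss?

2173.86

In inverse form: demand P = 154 − 0.05Q, supply P = 41.1 + 0.002Q.
Competitive equilibrium: 154 − 0.05Q = 41.1 + 0.002Q → Q* = 2171.1538, P* = 45.4423.
At the floor P = 59.9, quantity demanded = (154 − 59.9)/0.05 = 1882.
Sellers' marginal cost at Q' = 1882: 41.1 + 0.002·1882 = 44.864.
ΔQ = 2171.1538 − 1882 = 289.1538; wedge = 59.9 − 44.864 = 15.036.
Deadweight loss = ½ × 289.1538 × 15.036 = 2173.86.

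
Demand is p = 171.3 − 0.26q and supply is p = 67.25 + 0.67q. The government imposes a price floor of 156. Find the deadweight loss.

Competitive equilibrium: 171.3 − 0.26q = 67.25 + 0.67q → q* = 111.88172, p* = 142.21075.
At the floor p = 156, quantity demanded = (171.3 − 156)/0.26 = 58.84615.
Sellers' marginal cost at q' = 58.84615: 67.25 + 0.67·58.84615 = 106.67692.
Δq = 111.88172 − 58.84615 = 53.03557; wedge = 156 − 106.67692 = 49.32308.
DWL = ½ × 53.03557 × 49.32308 = 1307.94.

1307.94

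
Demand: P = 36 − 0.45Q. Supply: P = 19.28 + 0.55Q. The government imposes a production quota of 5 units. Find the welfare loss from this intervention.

68.68

Competitive equilibrium: 36 − 0.45Q = 19.28 + 0.55Q → Q* = 16.72, P* = 28.476.
At Q = 5: demand price = 36 − 0.45·5 = 33.75; supply price = 19.28 + 0.55·5 = 22.03.
ΔQ = 16.72 − 5 = 11.72; wedge = 33.75 − 22.03 = 11.72.
DWL = ½ × 11.72 × 11.72 = 68.68.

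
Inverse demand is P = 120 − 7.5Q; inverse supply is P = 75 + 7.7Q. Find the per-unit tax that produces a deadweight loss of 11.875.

Competitive equilibrium: 120 − 7.5Q = 75 + 7.7Q → Q* = 2.9605, P* = 97.7961.
A tax t gives ΔQ = t/15.2 and wedge t, so DWL = t²/30.4.
t²/30.4 = 11.875 → t² = 361 → t = 19.

19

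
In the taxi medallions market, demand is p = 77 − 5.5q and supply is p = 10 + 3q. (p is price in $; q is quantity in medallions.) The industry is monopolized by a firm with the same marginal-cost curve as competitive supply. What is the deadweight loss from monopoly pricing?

$40.75

Competitive equilibrium: 77 − 5.5q = 10 + 3q → q* = 7.88235, p* = 33.64706.
Marginal revenue: MR = 77 − 11q. Set MR = MC: 77 − 11q = 10 + 3q → q_m = 4.78571.
Price p_m = 77 − 5.5·4.78571 = 50.6786; MC(q_m) = 10 + 3·4.78571 = 24.35713.
Competitive q* = 7.88235, so Δq = 3.09664; wedge = 50.6786 − 24.35713 = 26.32147.
DWL = ½ × 3.09664 × 26.32147 = $40.75.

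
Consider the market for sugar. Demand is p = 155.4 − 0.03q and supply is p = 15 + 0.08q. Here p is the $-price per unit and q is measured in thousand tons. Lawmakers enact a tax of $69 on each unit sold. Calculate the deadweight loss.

Competitive equilibrium: 155.4 − 0.03q = 15 + 0.08q → q* = 1276.3636, p* = 117.1091.
With the tax, the buyer price exceeds the seller price by 69: (155.4 − 0.03q) − (15 + 0.08q) = 69 → q' = 649.0909.
Δq = 1276.3636 − 649.0909 = 627.2727; the wedge equals the tax, 69.
The triangle = ½ × 627.2727 × 69 = $21640.91 thousand.

$21640.91 thousand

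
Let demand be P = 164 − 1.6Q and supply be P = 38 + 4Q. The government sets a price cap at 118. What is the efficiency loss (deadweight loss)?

17.50

Competitive equilibrium: 164 − 1.6Q = 38 + 4Q → Q* = 22.5, P* = 128.
At the ceiling P = 118, quantity supplied = (118 − 38)/4 = 20.
Willingness to pay at Q' = 20: 164 − 1.6·20 = 132.
ΔQ = 22.5 − 20 = 2.5; wedge = 132 − 118 = 14.
The triangle = ½ × 2.5 × 14 = 17.50.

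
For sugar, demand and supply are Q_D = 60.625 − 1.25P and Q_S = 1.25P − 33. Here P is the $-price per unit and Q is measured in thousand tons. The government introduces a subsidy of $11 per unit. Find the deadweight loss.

$37.81 thousand

In inverse form: demand P = 48.5 − 0.8Q, supply P = 26.4 + 0.8Q.
Competitive equilibrium: 48.5 − 0.8Q = 26.4 + 0.8Q → Q* = 13.8125, P* = 37.45.
The subsidy lowers effective supply by 11: P = 15.4 + 0.8Q.
New quantity: 48.5 − 0.8Q = 15.4 + 0.8Q → Q' = 20.6875.
Overproduction ΔQ = 20.6875 − 13.8125 = 6.875; wedge = subsidy = 11.
DWL = ½ × 6.875 × 11 = $37.81 thousand.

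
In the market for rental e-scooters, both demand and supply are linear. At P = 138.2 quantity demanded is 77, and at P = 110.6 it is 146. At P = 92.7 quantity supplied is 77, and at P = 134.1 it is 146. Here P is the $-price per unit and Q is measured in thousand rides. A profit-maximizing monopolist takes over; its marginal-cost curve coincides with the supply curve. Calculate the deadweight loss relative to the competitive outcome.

$612.50 thousand

Demand slope = (110.6 − 138.2)/(146 − 77) = −0.4, so P = 169 − 0.4Q.
Supply slope = (134.1 − 92.7)/(146 − 77) = 0.6, so P = 46.5 + 0.6Q.
Competitive equilibrium: 169 − 0.4Q = 46.5 + 0.6Q → Q* = 122.5, P* = 120.
Marginal revenue: MR = 169 − 0.8Q. Set MR = MC: 169 − 0.8Q = 46.5 + 0.6Q → Q_m = 87.5.
Price P_m = 169 − 0.4·87.5 = 134; MC(Q_m) = 46.5 + 0.6·87.5 = 99.
Competitive Q* = 122.5, so ΔQ = 35; wedge = 134 − 99 = 35.
Welfare loss = ½ × 35 × 35 = $612.50 thousand.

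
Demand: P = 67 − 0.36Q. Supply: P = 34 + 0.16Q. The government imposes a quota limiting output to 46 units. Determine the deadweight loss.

79.28

Competitive equilibrium: 67 − 0.36Q = 34 + 0.16Q → Q* = 63.4615, P* = 44.1538.
At Q = 46: demand price = 67 − 0.36·46 = 50.44; supply price = 34 + 0.16·46 = 41.36.
ΔQ = 63.4615 − 46 = 17.4615; wedge = 50.44 − 41.36 = 9.08.
Deadweight loss = ½ × 17.4615 × 9.08 = 79.28.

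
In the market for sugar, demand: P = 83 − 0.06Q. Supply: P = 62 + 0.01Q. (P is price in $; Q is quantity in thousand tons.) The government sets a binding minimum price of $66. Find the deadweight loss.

Competitive equilibrium: 83 − 0.06Q = 62 + 0.01Q → Q* = 300, P* = 65.
At the floor P = 66, quantity demanded = (83 − 66)/0.06 = 283.3333.
Sellers' marginal cost at Q' = 283.3333: 62 + 0.01·283.3333 = 64.8333.
ΔQ = 300 − 283.3333 = 16.6667; wedge = 66 − 64.8333 = 1.1667.
DWL = ½ × 16.6667 × 1.1667 = $9.72 thousand.

$9.72 thousand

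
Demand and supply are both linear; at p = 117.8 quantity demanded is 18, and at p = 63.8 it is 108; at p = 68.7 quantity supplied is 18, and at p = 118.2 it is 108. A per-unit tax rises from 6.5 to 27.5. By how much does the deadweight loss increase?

Demand slope = (63.8 − 117.8)/(108 − 18) = −0.6, so p = 128.6 − 0.6q.
Supply slope = (118.2 − 68.7)/(108 − 18) = 0.55, so p = 58.8 + 0.55q.
Competitive equilibrium: 128.6 − 0.6q = 58.8 + 0.55q → q* = 60.6957, p* = 92.1826.
For a per-unit tax t: Δq = t/1.15, so DWL = ½·t·(t/1.15) = t²/2.3.
At t = 6.5: DWL = 18.37. At t = 27.5: DWL = 328.804.
Increase = 328.804 − 18.37 = 310.43.

310.43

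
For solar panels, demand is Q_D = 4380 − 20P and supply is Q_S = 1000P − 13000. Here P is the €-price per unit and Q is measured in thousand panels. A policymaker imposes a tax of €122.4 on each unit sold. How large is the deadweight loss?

€146880 thousand

In inverse form: demand P = 219 − 0.05Q, supply P = 13 + 0.001Q.
Competitive equilibrium: 219 − 0.05Q = 13 + 0.001Q → Q* = 4039.2157, P* = 17.0392.
With the tax, the buyer price exceeds the seller price by 122.4: (219 − 0.05Q) − (13 + 0.001Q) = 122.4 → Q' = 1639.2157.
ΔQ = 4039.2157 − 1639.2157 = 2400; the wedge equals the tax, 122.4.
Deadweight loss = ½ × 2400 × 122.4 = €146880 thousand.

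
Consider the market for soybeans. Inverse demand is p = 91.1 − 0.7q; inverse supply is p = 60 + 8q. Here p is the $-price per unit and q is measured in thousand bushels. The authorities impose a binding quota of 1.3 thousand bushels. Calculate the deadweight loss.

Competitive equilibrium: 91.1 − 0.7q = 60 + 8q → q* = 3.5747, p* = 88.5977.
At q = 1.3: demand price = 91.1 − 0.7·1.3 = 90.19; supply price = 60 + 8·1.3 = 70.4.
Δq = 3.5747 − 1.3 = 2.2747; wedge = 90.19 − 70.4 = 19.79.
DWL = ½ × 2.2747 × 19.79 = $22.51 thousand.

$22.51 thousand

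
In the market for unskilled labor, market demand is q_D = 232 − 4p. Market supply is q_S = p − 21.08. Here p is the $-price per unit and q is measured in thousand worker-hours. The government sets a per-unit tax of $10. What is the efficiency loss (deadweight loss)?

In inverse form: demand p = 58 − 0.25q, supply p = 21.08 + q.
Competitive equilibrium: 58 − 0.25q = 21.08 + q → q* = 29.536, p* = 50.616.
With the tax, the buyer price exceeds the seller price by 10: (58 − 0.25q) − (21.08 + q) = 10 → q' = 21.536.
Δq = 29.536 − 21.536 = 8; the wedge equals the tax, 10.
Welfare loss = ½ × 8 × 10 = $40 thousand.

$40 thousand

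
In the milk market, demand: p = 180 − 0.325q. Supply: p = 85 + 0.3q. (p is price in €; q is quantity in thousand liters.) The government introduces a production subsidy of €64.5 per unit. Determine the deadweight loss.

€3328.20 thousand

Competitive equilibrium: 180 − 0.325q = 85 + 0.3q → q* = 152, p* = 130.6.
The subsidy lowers effective supply by 64.5: p = 20.5 + 0.3q.
New quantity: 180 − 0.325q = 20.5 + 0.3q → q' = 255.2.
Overproduction Δq = 255.2 − 152 = 103.2; wedge = subsidy = 64.5.
The triangle = ½ × 103.2 × 64.5 = €3328.20 thousand.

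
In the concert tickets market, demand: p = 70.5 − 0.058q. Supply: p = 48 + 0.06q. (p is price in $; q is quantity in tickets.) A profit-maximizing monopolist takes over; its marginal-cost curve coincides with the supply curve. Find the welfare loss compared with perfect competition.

$232.96

Competitive equilibrium: 70.5 − 0.058q = 48 + 0.06q → q* = 190.678, p* = 59.4407.
Marginal revenue: MR = 70.5 − 0.116q. Set MR = MC: 70.5 − 0.116q = 48 + 0.06q → q_m = 127.8409.
Price p_m = 70.5 − 0.058·127.8409 = 63.0852; MC(q_m) = 48 + 0.06·127.8409 = 55.6705.
Competitive q* = 190.678, so Δq = 62.8371; wedge = 63.0852 − 55.6705 = 7.4147.
The triangle = ½ × 62.8371 × 7.4147 = $232.96.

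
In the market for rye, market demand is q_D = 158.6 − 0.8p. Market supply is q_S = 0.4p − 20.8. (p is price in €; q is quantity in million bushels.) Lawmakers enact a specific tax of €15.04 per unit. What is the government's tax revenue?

In inverse form: demand p = 198.25 − 1.25q, supply p = 52 + 2.5q.
Competitive equilibrium: 198.25 − 1.25q = 52 + 2.5q → q* = 39, p* = 149.5.
With the tax, the buyer price exceeds the seller price by 15.04: (198.25 − 1.25q) − (52 + 2.5q) = 15.04 → q' = 34.9893.
Tax revenue = 15.04 × 34.9893 = €526.24 million.

€526.24 million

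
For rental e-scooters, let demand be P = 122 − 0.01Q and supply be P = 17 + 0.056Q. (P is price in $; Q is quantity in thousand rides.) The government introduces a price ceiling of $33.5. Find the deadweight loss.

Competitive equilibrium: 122 − 0.01Q = 17 + 0.056Q → Q* = 1590.90909, P* = 106.09091.
At the ceiling P = 33.5, quantity supplied = (33.5 − 17)/0.056 = 294.64286.
Willingness to pay at Q' = 294.64286: 122 − 0.01·294.64286 = 119.05357.
ΔQ = 1590.90909 − 294.64286 = 1296.26623; wedge = 119.05357 − 33.5 = 85.55357.
DWL = ½ × 1296.26623 × 85.55357 = $55450.10 thousand.

$55450.10 thousand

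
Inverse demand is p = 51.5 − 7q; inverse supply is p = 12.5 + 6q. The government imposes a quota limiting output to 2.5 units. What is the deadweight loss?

1.625

Competitive equilibrium: 51.5 − 7q = 12.5 + 6q → q* = 3, p* = 30.5.
At q = 2.5: demand price = 51.5 − 7·2.5 = 34; supply price = 12.5 + 6·2.5 = 27.5.
Δq = 3 − 2.5 = 0.5; wedge = 34 − 27.5 = 6.5.
The triangle = ½ × 0.5 × 6.5 = 1.625.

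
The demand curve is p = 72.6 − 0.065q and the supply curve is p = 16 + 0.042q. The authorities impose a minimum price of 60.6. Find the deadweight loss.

6344.11

Competitive equilibrium: 72.6 − 0.065q = 16 + 0.042q → q* = 528.97196, p* = 38.21682.
At the floor p = 60.6, quantity demanded = (72.6 − 60.6)/0.065 = 184.61538.
Sellers' marginal cost at q' = 184.61538: 16 + 0.042·184.61538 = 23.75385.
Δq = 528.97196 − 184.61538 = 344.35658; wedge = 60.6 − 23.75385 = 36.84615.
Deadweight loss = ½ × 344.35658 × 36.84615 = 6344.11.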